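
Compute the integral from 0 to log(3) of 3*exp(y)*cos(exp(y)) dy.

-3*sin(1) + 3*sin(3)

Let u = exp(y), so du = exp(y) dy. When y = 0, u = 1; when y = log(3), u = 3.
The integral becomes 3·∫ cos(u) du from 1 to 3, with antiderivative 3*sin(u).
Back in y: F(y) = 3*sin(exp(y)).
Then F(log(3)) - F(0) = (3*sin(3)) - (3*sin(1)) = -3*sin(1) + 3*sin(3).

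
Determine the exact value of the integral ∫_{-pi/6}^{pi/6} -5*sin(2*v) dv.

0

An antiderivative is F(v) = 5*cos(2*v)/2.
Then F(pi/6) - F(-pi/6) = (5/4) - (5/4) = 0.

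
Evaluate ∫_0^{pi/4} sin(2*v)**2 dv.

Use the identity sin^2(2*v) = (1 - cos(4*v))/2.
An antiderivative is F(v) = v/2 - sin(4*v)/8.
Then F(pi/4) - F(0) = (pi/8) - (0) = pi/8.

pi/8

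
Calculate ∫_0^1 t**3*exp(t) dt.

6 - 2*E

Integrate by parts 3 times (u = t^3, dv = exp(t) dt).
An antiderivative is F(t) = (t**3 - 3*t**2 + 6*t - 6)*exp(t).
Then F(1) - F(0) = (-2*E) - (-6) = 6 - 2*E.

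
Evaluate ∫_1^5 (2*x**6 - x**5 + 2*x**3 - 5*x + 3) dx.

139868/7

By the power rule, an antiderivative is F(x) = 2*x**7/7 - x**6/6 + x**4/2 - 5*x**2/2 + 3*x.
Then F(5) - F(1) = (839255/42) - (47/42) = 139868/7.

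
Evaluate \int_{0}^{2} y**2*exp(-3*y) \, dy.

2/27 - 50*exp(-6)/27

Integrate by parts twice (u = y^2, dv = exp(-3*y) dy).
An antiderivative is F(y) = (-9*y**2 - 6*y - 2)*exp(-3*y)/27.
Then F(2) - F(0) = (-50*exp(-6)/27) - (-2/27) = 2/27 - 50*exp(-6)/27.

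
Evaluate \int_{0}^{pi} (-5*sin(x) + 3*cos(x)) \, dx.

-10

An antiderivative is F(x) = 3*sin(x) + 5*cos(x).
Then F(pi) - F(0) = (-5) - (5) = -10.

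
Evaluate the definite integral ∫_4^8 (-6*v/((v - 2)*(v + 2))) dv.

Factor the denominator: v**2 - 4 = (v + 2)(v - 2).
Partial fractions: -6*v/((v - 2)*(v + 2)) = -3/(v + 2) - 3/(v - 2).
An antiderivative is F(v) = -3*log(v - 2) - 3*log(v + 2).
Then F(8) - F(4) = (-3*log(5) - 6*log(2) - 3*log(3)) - (-6*log(2) - 3*log(3)) = -3*log(5).

-3*log(5)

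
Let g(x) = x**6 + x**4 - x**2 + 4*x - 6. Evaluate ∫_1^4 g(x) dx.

By the power rule, an antiderivative is F(x) = x**7/7 + x**5/5 - x**3/3 + 2*x**2 - 6*x.
Then F(4) - F(1) = (265864/105) - (-419/105) = 88761/35.

88761/35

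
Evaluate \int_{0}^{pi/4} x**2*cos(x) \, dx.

sqrt(2)*(-32 + pi**2 + 8*pi)/32

Integrate by parts twice (u = x^2, dv = cos(x) dx).
An antiderivative is F(x) = x**2*sin(x) + 2*x*cos(x) - 2*sin(x).
Then F(pi/4) - F(0) = (sqrt(2)*(-32 + pi**2 + 8*pi)/32) - (0) = sqrt(2)*(-32 + pi**2 + 8*pi)/32.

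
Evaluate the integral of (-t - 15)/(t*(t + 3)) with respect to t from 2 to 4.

-4*log(5) - 5*log(2) + 4*log(7)

Factor the denominator: t**2 + 3*t = (t + 3)t.
Partial fractions: (-t - 15)/(t*(t + 3)) = 4/(t + 3) - 5/t.
An antiderivative is F(t) = -5*log(t) + 4*log(t + 3).
Then F(4) - F(2) = (-10*log(2) + 4*log(7)) - (-5*log(2) + 4*log(5)) = -4*log(5) - 5*log(2) + 4*log(7).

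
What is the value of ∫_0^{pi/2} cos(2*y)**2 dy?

Use the identity cos^2(2*y) = (1 + cos(4*y))/2.
An antiderivative is F(y) = y/2 + sin(4*y)/8.
Then F(pi/2) - F(0) = (pi/4) - (0) = pi/4.

pi/4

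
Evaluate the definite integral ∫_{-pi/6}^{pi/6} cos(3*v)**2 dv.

Use the identity cos^2(3*v) = (1 + cos(6*v))/2.
An antiderivative is F(v) = v/2 + sin(6*v)/12.
Then F(pi/6) - F(-pi/6) = (pi/12) - (-pi/12) = pi/6.

pi/6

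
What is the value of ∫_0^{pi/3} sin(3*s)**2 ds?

pi/6

Use the identity sin^2(3*s) = (1 - cos(6*s))/2.
An antiderivative is F(s) = s/2 - sin(6*s)/12.
Then F(pi/3) - F(0) = (pi/6) - (0) = pi/6.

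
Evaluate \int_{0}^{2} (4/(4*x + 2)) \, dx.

log(5)

An antiderivative is F(x) = log(4*x + 2).
Then F(2) - F(0) = (log(10)) - (log(2)) = log(5).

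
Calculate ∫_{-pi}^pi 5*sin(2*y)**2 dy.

5*pi

Use the identity sin^2(2*y) = (1 - cos(4*y))/2.
An antiderivative is F(y) = 5*y/2 - 5*sin(4*y)/8.
Then F(pi) - F(-pi) = (5*pi/2) - (-5*pi/2) = 5*pi.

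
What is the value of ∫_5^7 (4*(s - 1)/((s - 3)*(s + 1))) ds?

Factor the denominator: s**2 - 2*s - 3 = (s + 1)(s - 3).
Partial fractions: 4*(s - 1)/((s - 3)*(s + 1)) = 2/(s + 1) + 2/(s - 3).
An antiderivative is F(s) = 2*log(s - 3) + 2*log(s + 1).
Then F(7) - F(5) = (10*log(2)) - (2*log(3) + 4*log(2)) = log(64/9).

log(64/9)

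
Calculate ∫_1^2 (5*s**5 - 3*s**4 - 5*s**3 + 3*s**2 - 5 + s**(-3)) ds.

By the power rule, an antiderivative is F(s) = 5*s**6/6 - 3*s**5/5 - 5*s**4/4 + s**3 - 5*s - 1/(2*s**2).
Then F(2) - F(1) = (1441/120) - (-331/60) = 701/40.

701/40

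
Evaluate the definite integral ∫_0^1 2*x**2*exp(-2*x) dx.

(-5 + exp(2))*exp(-2)/2

Integrate by parts twice (u = x^2, dv = 2*exp(-2*x) dx).
An antiderivative is F(x) = (-2*x**2 - 2*x - 1)*exp(-2*x)/2.
Then F(1) - F(0) = (-5*exp(-2)/2) - (-1/2) = (-5 + exp(2))*exp(-2)/2.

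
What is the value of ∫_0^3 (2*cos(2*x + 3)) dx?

-sin(3) + sin(9)

Let u = 2*x + 3, so du = 2 dx. When x = 0, u = 3; when x = 3, u = 9.
The integral becomes ∫ cos(u) du from 3 to 9, with antiderivative sin(u).
Back in x: F(x) = sin(2*x + 3).
Then F(3) - F(0) = (sin(9)) - (sin(3)) = -sin(3) + sin(9).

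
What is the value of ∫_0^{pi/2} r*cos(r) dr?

Integrate by parts once (u = r, dv = cos(r) dr).
An antiderivative is F(r) = r*sin(r) + cos(r).
Then F(pi/2) - F(0) = (pi/2) - (1) = -1 + pi/2.

-1 + pi/2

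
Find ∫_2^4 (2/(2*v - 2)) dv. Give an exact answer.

An antiderivative is F(v) = log(2*v - 2).
Then F(4) - F(2) = (log(6)) - (log(2)) = log(3).

log(3)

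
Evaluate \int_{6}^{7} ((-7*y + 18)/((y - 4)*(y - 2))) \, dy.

-5*log(3) - 2*log(5) + 9*log(2)

Factor the denominator: y**2 - 6*y + 8 = (y - 2)(y - 4).
Partial fractions: (-7*y + 18)/((y - 4)*(y - 2)) = -2/(y - 2) - 5/(y - 4).
An antiderivative is F(y) = -5*log(y - 4) - 2*log(y - 2).
Then F(7) - F(6) = (-5*log(3) - 2*log(5)) - (-9*log(2)) = -5*log(3) - 2*log(5) + 9*log(2).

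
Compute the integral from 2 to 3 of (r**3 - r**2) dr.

By the power rule, an antiderivative is F(r) = r**4/4 - r**3/3.
Then F(3) - F(2) = (45/4) - (4/3) = 119/12.

119/12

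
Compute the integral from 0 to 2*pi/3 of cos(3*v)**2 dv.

pi/3

Use the identity cos^2(3*v) = (1 + cos(6*v))/2.
An antiderivative is F(v) = v/2 + sin(6*v)/12.
Then F(2*pi/3) - F(0) = (pi/3) - (0) = pi/3.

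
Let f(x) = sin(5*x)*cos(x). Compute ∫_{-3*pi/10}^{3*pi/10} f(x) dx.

0

Use the identity sin(5*x)cos(x) = [sin(6*x) + sin(4*x)]/2.
An antiderivative is F(x) = -cos(4*x)/8 - cos(6*x)/12.
Then F(3*pi/10) - F(-3*pi/10) = (1/96 + sqrt(5)/96) - (1/96 + sqrt(5)/96) = 0.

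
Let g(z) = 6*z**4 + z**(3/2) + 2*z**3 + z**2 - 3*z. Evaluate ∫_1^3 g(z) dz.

By the power rule, an antiderivative is F(z) = 2*z**(5/2)/5 + 6*z**5/5 + z**4/2 + z**3/3 - 3*z**2/2.
Then F(3) - F(1) = (18*sqrt(3)/5 + 1638/5) - (14/15) = 18*sqrt(3)/5 + 980/3.

18*sqrt(3)/5 + 980/3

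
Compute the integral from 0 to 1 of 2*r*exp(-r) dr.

Integrate by parts once (u = r, dv = 2*exp(-r) dr).
An antiderivative is F(r) = (-2*r - 2)*exp(-r).
Then F(1) - F(0) = (-4*exp(-1)) - (-2) = 2 - 4*exp(-1).

2 - 4*exp(-1)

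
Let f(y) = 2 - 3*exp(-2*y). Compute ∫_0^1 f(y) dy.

(3 + exp(2))*exp(-2)/2

An antiderivative is F(y) = 2*y + 3*exp(-2*y)/2.
Then F(1) - F(0) = (3*exp(-2)/2 + 2) - (3/2) = (3 + exp(2))*exp(-2)/2.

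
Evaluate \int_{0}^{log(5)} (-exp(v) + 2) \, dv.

-4 + 2*log(5)

An antiderivative is F(v) = 2*v - exp(v).
Then F(log(5)) - F(0) = (-5 + log(25)) - (-1) = -4 + 2*log(5).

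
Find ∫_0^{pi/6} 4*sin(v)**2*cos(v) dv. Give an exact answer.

1/6

Let u = sin(v), so du = cos(v) dv. When v = 0, u = 0; when v = pi/6, u = 1/2.
The integral becomes 4·∫ u**2 du from 0 to 1/2, with antiderivative 4*u**3/3.
Back in v: F(v) = 4*sin(v)**3/3.
Then F(pi/6) - F(0) = (1/6) - (0) = 1/6.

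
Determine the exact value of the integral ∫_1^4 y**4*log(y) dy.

-1023/25 + 2048*log(2)/5

Integrate by parts once (u = ln y, dv = y**4 dy).
An antiderivative is F(y) = y**5*(5*log(y) - 1)/25.
Then F(4) - F(1) = (-1024/25 + 2048*log(2)/5) - (-1/25) = -1023/25 + 2048*log(2)/5.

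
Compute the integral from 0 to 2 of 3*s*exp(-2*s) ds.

3/4 - 15*exp(-4)/4

Integrate by parts once (u = s, dv = 3*exp(-2*s) ds).
An antiderivative is F(s) = (-6*s - 3)*exp(-2*s)/4.
Then F(2) - F(0) = (-15*exp(-4)/4) - (-3/4) = 3/4 - 15*exp(-4)/4.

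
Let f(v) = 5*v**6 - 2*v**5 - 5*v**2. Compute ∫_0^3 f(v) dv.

8919/7

By the power rule, an antiderivative is F(v) = 5*v**7/7 - v**6/3 - 5*v**3/3.
Then F(3) - F(0) = (8919/7) - (0) = 8919/7.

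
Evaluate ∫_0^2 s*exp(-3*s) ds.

Integrate by parts once (u = s, dv = exp(-3*s) ds).
An antiderivative is F(s) = (-3*s - 1)*exp(-3*s)/9.
Then F(2) - F(0) = (-7*exp(-6)/9) - (-1/9) = (-7 + exp(6))*exp(-6)/9.

(-7 + exp(6))*exp(-6)/9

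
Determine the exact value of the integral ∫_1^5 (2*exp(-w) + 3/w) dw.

-2*exp(-5) + 2*exp(-1) + 3*log(5)

An antiderivative is F(w) = 3*log(w) - 2*exp(-w).
Then F(5) - F(1) = (-2*exp(-5) + 3*log(5)) - (-2*exp(-1)) = -2*exp(-5) + 2*exp(-1) + 3*log(5).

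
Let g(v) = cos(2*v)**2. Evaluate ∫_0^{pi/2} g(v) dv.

Use the identity cos^2(2*v) = (1 + cos(4*v))/2.
An antiderivative is F(v) = v/2 + sin(4*v)/8.
Then F(pi/2) - F(0) = (pi/4) - (0) = pi/4.

pi/4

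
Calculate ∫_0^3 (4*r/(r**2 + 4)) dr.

-4*log(2) + 2*log(13)

Let u = r**2 + 4, so du = 2*r dr. When r = 0, u = 4; when r = 3, u = 13.
The integral becomes 2·∫ 1/u du from 4 to 13, with antiderivative 2*log(u).
Back in r: F(r) = 2*log(r**2 + 4).
Then F(3) - F(0) = (2*log(13)) - (log(16)) = -4*log(2) + 2*log(13).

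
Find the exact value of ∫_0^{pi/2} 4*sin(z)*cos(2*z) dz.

-4/3

Use the identity sin(z)cos(2*z) = [sin(3*z) + sin(-z)]/2.
An antiderivative is F(z) = 2*cos(z) - 2*cos(3*z)/3.
Then F(pi/2) - F(0) = (0) - (4/3) = -4/3.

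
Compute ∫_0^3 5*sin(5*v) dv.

1 - cos(15)

Let u = 5*v, so du = 5 dv. When v = 0, u = 0; when v = 3, u = 15.
The integral becomes ∫ sin(u) du from 0 to 15, with antiderivative -cos(u).
Back in v: F(v) = -cos(5*v).
Then F(3) - F(0) = (-cos(15)) - (-1) = 1 - cos(15).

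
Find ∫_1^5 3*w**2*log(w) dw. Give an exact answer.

-124/3 + 125*log(5)

Integrate by parts once (u = ln w, dv = 3*w**2 dw).
An antiderivative is F(w) = w**3*(3*log(w) - 1)/3.
Then F(5) - F(1) = (-125/3 + 125*log(5)) - (-1/3) = -124/3 + 125*log(5).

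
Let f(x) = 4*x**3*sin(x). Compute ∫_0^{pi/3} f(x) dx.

-12*sqrt(3) - 2*pi**3/27 + 2*sqrt(3)*pi**2/3 + 4*pi

Integrate by parts 3 times (u = x^3, dv = 4*sin(x) dx).
An antiderivative is F(x) = -4*x**3*cos(x) + 12*x**2*sin(x) + 24*x*cos(x) - 24*sin(x).
Then F(pi/3) - F(0) = (-12*sqrt(3) - 2*pi**3/27 + 2*sqrt(3)*pi**2/3 + 4*pi) - (0) = -12*sqrt(3) - 2*pi**3/27 + 2*sqrt(3)*pi**2/3 + 4*pi.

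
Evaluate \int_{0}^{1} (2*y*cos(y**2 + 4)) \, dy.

sin(5) - sin(4)

Let u = y**2 + 4, so du = 2*y dy. When y = 0, u = 4; when y = 1, u = 5.
The integral becomes ∫ cos(u) du from 4 to 5, with antiderivative sin(u).
Back in y: F(y) = sin(y**2 + 4).
Then F(1) - F(0) = (sin(5)) - (sin(4)) = sin(5) - sin(4).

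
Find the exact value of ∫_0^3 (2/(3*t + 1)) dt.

An antiderivative is F(t) = 2*log(3*t + 1)/3.
Then F(3) - F(0) = (2*log(10)/3) - (0) = 2*log(10)/3.

2*log(10)/3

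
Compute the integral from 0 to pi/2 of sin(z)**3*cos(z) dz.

Let u = sin(z), so du = cos(z) dz. When z = 0, u = 0; when z = pi/2, u = 1.
The integral becomes ∫ u**3 du from 0 to 1, with antiderivative u**4/4.
Back in z: F(z) = sin(z)**4/4.
Then F(pi/2) - F(0) = (1/4) - (0) = 1/4.

1/4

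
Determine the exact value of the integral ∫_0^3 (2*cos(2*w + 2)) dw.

-sin(2) + sin(8)

Let u = 2*w + 2, so du = 2 dw. When w = 0, u = 2; when w = 3, u = 8.
The integral becomes ∫ cos(u) du from 2 to 8, with antiderivative sin(u).
Back in w: F(w) = sin(2*w + 2).
Then F(3) - F(0) = (sin(8)) - (sin(2)) = -sin(2) + sin(8).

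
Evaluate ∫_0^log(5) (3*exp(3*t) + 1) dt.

An antiderivative is F(t) = exp(3*t) + t.
Then F(log(5)) - F(0) = (log(5) + 125) - (1) = log(5) + 124.

log(5) + 124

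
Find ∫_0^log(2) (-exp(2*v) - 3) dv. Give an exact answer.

An antiderivative is F(v) = -exp(2*v)/2 - 3*v.
Then F(log(2)) - F(0) = (-log(8) - 2) - (-1/2) = -log(8) - 3/2.

-log(8) - 3/2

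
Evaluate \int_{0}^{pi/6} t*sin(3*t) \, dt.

Integrate by parts once (u = t, dv = sin(3*t) dt).
An antiderivative is F(t) = -t*cos(3*t)/3 + sin(3*t)/9.
Then F(pi/6) - F(0) = (1/9) - (0) = 1/9.

1/9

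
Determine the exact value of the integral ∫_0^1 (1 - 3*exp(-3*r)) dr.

An antiderivative is F(r) = r + exp(-3*r).
Then F(1) - F(0) = (exp(-3) + 1) - (1) = exp(-3).

exp(-3)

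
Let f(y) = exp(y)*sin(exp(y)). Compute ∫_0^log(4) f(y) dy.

cos(1) - cos(4)

Let u = exp(y), so du = exp(y) dy. When y = 0, u = 1; when y = log(4), u = 4.
The integral becomes ∫ sin(u) du from 1 to 4, with antiderivative -cos(u).
Back in y: F(y) = -cos(exp(y)).
Then F(log(4)) - F(0) = (-cos(4)) - (-cos(1)) = cos(1) - cos(4).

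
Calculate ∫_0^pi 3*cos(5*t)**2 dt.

Use the identity cos^2(5*t) = (1 + cos(10*t))/2.
An antiderivative is F(t) = 3*t/2 + 3*sin(10*t)/20.
Then F(pi) - F(0) = (3*pi/2) - (0) = 3*pi/2.

3*pi/2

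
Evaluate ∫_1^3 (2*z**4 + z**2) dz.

By the power rule, an antiderivative is F(z) = 2*z**5/5 + z**3/3.
Then F(3) - F(1) = (531/5) - (11/15) = 1582/15.

1582/15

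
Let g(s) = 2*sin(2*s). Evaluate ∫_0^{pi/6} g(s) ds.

An antiderivative is F(s) = -cos(2*s).
Then F(pi/6) - F(0) = (-1/2) - (-1) = 1/2.

1/2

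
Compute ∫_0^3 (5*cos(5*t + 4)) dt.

sin(19) - sin(4)

Let u = 5*t + 4, so du = 5 dt. When t = 0, u = 4; when t = 3, u = 19.
The integral becomes ∫ cos(u) du from 4 to 19, with antiderivative sin(u).
Back in t: F(t) = sin(5*t + 4).
Then F(3) - F(0) = (sin(19)) - (sin(4)) = sin(19) - sin(4).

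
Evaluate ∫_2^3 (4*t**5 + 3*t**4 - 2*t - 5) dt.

By the power rule, an antiderivative is F(t) = 2*t**6/3 + 3*t**5/5 - t**2 - 5*t.
Then F(3) - F(2) = (3039/5) - (718/15) = 8399/15.

8399/15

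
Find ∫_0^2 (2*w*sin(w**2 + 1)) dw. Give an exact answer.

-cos(5) + cos(1)

Let u = w**2 + 1, so du = 2*w dw. When w = 0, u = 1; when w = 2, u = 5.
The integral becomes ∫ sin(u) du from 1 to 5, with antiderivative -cos(u).
Back in w: F(w) = -cos(w**2 + 1).
Then F(2) - F(0) = (-cos(5)) - (-cos(1)) = -cos(5) + cos(1).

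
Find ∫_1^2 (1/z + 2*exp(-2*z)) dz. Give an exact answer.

An antiderivative is F(z) = log(z) - exp(-2*z).
Then F(2) - F(1) = (-exp(-4) + log(2)) - (-exp(-2)) = -exp(-4) + exp(-2) + log(2).

-exp(-4) + exp(-2) + log(2)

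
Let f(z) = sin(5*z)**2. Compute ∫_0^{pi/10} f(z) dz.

Use the identity sin^2(5*z) = (1 - cos(10*z))/2.
An antiderivative is F(z) = z/2 - sin(10*z)/20.
Then F(pi/10) - F(0) = (pi/20) - (0) = pi/20.

pi/20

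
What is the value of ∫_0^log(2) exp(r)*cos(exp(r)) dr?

-sin(1) + sin(2)

Let u = exp(r), so du = exp(r) dr. When r = 0, u = 1; when r = log(2), u = 2.
The integral becomes ∫ cos(u) du from 1 to 2, with antiderivative sin(u).
Back in r: F(r) = sin(exp(r)).
Then F(log(2)) - F(0) = (sin(2)) - (sin(1)) = -sin(1) + sin(2).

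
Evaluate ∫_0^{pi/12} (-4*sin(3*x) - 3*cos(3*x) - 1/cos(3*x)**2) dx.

An antiderivative is F(x) = -sin(3*x) + 4*cos(3*x)/3 - tan(3*x)/3.
Then F(pi/12) - F(0) = (-1/3 + sqrt(2)/6) - (4/3) = -5/3 + sqrt(2)/6.

-5/3 + sqrt(2)/6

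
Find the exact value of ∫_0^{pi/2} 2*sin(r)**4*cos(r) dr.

Let u = sin(r), so du = cos(r) dr. When r = 0, u = 0; when r = pi/2, u = 1.
The integral becomes 2·∫ u**4 du from 0 to 1, with antiderivative 2*u**5/5.
Back in r: F(r) = 2*sin(r)**5/5.
Then F(pi/2) - F(0) = (2/5) - (0) = 2/5.

2/5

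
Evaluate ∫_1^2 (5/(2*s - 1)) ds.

An antiderivative is F(s) = 5*log(2*s - 1)/2.
Then F(2) - F(1) = (5*log(3)/2) - (0) = 5*log(3)/2.

5*log(3)/2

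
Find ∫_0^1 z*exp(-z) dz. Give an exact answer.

1 - 2*exp(-1)

Integrate by parts once (u = z, dv = exp(-z) dz).
An antiderivative is F(z) = (-z - 1)*exp(-z).
Then F(1) - F(0) = (-2*exp(-1)) - (-1) = 1 - 2*exp(-1).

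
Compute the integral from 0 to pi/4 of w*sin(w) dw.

sqrt(2)*(4 - pi)/8

Integrate by parts once (u = w, dv = sin(w) dw).
An antiderivative is F(w) = -w*cos(w) + sin(w).
Then F(pi/4) - F(0) = (sqrt(2)*(4 - pi)/8) - (0) = sqrt(2)*(4 - pi)/8.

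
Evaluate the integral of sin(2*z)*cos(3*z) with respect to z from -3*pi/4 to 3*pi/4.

0

Use the identity sin(2*z)cos(3*z) = [sin(5*z) + sin(-z)]/2.
An antiderivative is F(z) = cos(z)/2 - cos(5*z)/10.
Then F(3*pi/4) - F(-3*pi/4) = (-3*sqrt(2)/10) - (-3*sqrt(2)/10) = 0.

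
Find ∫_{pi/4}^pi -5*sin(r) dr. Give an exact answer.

An antiderivative is F(r) = 5*cos(r).
Then F(pi) - F(pi/4) = (-5) - (5*sqrt(2)/2) = -5 - 5*sqrt(2)/2.

-5 - 5*sqrt(2)/2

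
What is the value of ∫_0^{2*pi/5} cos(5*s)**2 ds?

pi/5

Use the identity cos^2(5*s) = (1 + cos(10*s))/2.
An antiderivative is F(s) = s/2 + sin(10*s)/20.
Then F(2*pi/5) - F(0) = (pi/5) - (0) = pi/5.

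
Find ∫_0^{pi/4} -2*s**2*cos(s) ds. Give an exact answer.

Integrate by parts twice (u = s^2, dv = -2*cos(s) ds).
An antiderivative is F(s) = -2*s**2*sin(s) - 4*s*cos(s) + 4*sin(s).
Then F(pi/4) - F(0) = (sqrt(2)*(-8*pi - pi**2 + 32)/16) - (0) = sqrt(2)*(-8*pi - pi**2 + 32)/16.

sqrt(2)*(-8*pi - pi**2 + 32)/16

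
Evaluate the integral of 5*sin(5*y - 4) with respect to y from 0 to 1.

cos(4) - cos(1)

Let u = 5*y - 4, so du = 5 dy. When y = 0, u = -4; when y = 1, u = 1.
The integral becomes ∫ sin(u) du from -4 to 1, with antiderivative -cos(u).
Back in y: F(y) = -cos(5*y - 4).
Then F(1) - F(0) = (-cos(1)) - (-cos(4)) = cos(4) - cos(1).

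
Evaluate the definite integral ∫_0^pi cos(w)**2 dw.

pi/2

Use the identity cos^2(w) = (1 + cos(2*w))/2.
An antiderivative is F(w) = w/2 + sin(2*w)/4.
Then F(pi) - F(0) = (pi/2) - (0) = pi/2.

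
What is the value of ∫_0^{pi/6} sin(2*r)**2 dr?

Use the identity sin^2(2*r) = (1 - cos(4*r))/2.
An antiderivative is F(r) = r/2 - sin(4*r)/8.
Then F(pi/6) - F(0) = (-sqrt(3)/16 + pi/12) - (0) = -sqrt(3)/16 + pi/12.

-sqrt(3)/16 + pi/12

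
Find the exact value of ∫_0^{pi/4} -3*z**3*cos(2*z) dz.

Integrate by parts 3 times (u = z^3, dv = -3*cos(2*z) dz).
An antiderivative is F(z) = -3*z**3*sin(2*z)/2 - 9*z**2*cos(2*z)/4 + 9*z*sin(2*z)/4 + 9*cos(2*z)/8.
Then F(pi/4) - F(0) = (3*pi*(24 - pi**2)/128) - (9/8) = -9/8 - 3*pi**3/128 + 9*pi/16.

-9/8 - 3*pi**3/128 + 9*pi/16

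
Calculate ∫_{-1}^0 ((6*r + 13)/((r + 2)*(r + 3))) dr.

Factor the denominator: r**2 + 5*r + 6 = (r + 3)(r + 2).
Partial fractions: (6*r + 13)/((r + 2)*(r + 3)) = 5/(r + 3) + 1/(r + 2).
An antiderivative is F(r) = log(r + 2) + 5*log(r + 3).
Then F(0) - F(-1) = (log(2) + 5*log(3)) - (log(32)) = -4*log(2) + 5*log(3).

-4*log(2) + 5*log(3)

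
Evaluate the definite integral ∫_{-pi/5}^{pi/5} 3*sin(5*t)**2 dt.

3*pi/5

Use the identity sin^2(5*t) = (1 - cos(10*t))/2.
An antiderivative is F(t) = 3*t/2 - 3*sin(10*t)/20.
Then F(pi/5) - F(-pi/5) = (3*pi/10) - (-3*pi/10) = 3*pi/5.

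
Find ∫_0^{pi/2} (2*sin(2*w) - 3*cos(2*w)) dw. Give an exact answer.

An antiderivative is F(w) = -3*sin(2*w)/2 - cos(2*w).
Then F(pi/2) - F(0) = (1) - (-1) = 2.

2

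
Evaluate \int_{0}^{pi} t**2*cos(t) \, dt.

-2*pi

Integrate by parts twice (u = t^2, dv = cos(t) dt).
An antiderivative is F(t) = t**2*sin(t) + 2*t*cos(t) - 2*sin(t).
Then F(pi) - F(0) = (-2*pi) - (0) = -2*pi.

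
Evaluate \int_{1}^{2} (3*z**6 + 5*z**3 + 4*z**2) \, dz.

6931/84

By the power rule, an antiderivative is F(z) = 3*z**7/7 + 5*z**4/4 + 4*z**3/3.
Then F(2) - F(1) = (1796/21) - (253/84) = 6931/84.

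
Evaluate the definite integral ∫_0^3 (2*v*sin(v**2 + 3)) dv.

cos(3) - cos(12)

Let u = v**2 + 3, so du = 2*v dv. When v = 0, u = 3; when v = 3, u = 12.
The integral becomes ∫ sin(u) du from 3 to 12, with antiderivative -cos(u).
Back in v: F(v) = -cos(v**2 + 3).
Then F(3) - F(0) = (-cos(12)) - (-cos(3)) = cos(3) - cos(12).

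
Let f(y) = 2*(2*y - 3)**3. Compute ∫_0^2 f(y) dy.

-20

Let u = 2*y - 3, so du = 2 dy. When y = 0, u = -3; when y = 2, u = 1.
The integral becomes ∫ u**3 du from -3 to 1, with antiderivative u**4/4.
Back in y: F(y) = (2*y - 3)**4/4.
Then F(2) - F(0) = (1/4) - (81/4) = -20.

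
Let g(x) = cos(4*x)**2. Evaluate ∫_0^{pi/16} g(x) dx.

1/16 + pi/32

Use the identity cos^2(4*x) = (1 + cos(8*x))/2.
An antiderivative is F(x) = x/2 + sin(8*x)/16.
Then F(pi/16) - F(0) = (1/16 + pi/32) - (0) = 1/16 + pi/32.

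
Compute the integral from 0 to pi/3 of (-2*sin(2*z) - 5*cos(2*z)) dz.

-5*sqrt(3)/4 - 3/2

An antiderivative is F(z) = -5*sin(2*z)/2 + cos(2*z).
Then F(pi/3) - F(0) = (-5*sqrt(3)/4 - 1/2) - (1) = -5*sqrt(3)/4 - 3/2.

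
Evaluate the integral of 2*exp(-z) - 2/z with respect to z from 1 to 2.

An antiderivative is F(z) = -2*log(z) - 2*exp(-z).
Then F(2) - F(1) = (-2*log(2) - 2*exp(-2)) - (-2*exp(-1)) = -2*log(2) - 2*exp(-2) + 2*exp(-1).

-2*log(2) - 2*exp(-2) + 2*exp(-1)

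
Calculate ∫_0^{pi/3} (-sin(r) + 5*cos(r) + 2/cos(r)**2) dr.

-1/2 + 9*sqrt(3)/2

An antiderivative is F(r) = 5*sin(r) + cos(r) + 2*tan(r).
Then F(pi/3) - F(0) = (1/2 + 9*sqrt(3)/2) - (1) = -1/2 + 9*sqrt(3)/2.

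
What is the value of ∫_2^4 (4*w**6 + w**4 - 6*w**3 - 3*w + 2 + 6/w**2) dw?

By the power rule, an antiderivative is F(w) = 4*w**7/7 + w**5/5 - 3*w**4/2 - 3*w**2/2 + 2*w - 6/w.
Then F(4) - F(2) = (641591/70) - (1769/35) = 638053/70.

638053/70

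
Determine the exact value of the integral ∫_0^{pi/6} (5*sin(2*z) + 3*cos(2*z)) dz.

An antiderivative is F(z) = 3*sin(2*z)/2 - 5*cos(2*z)/2.
Then F(pi/6) - F(0) = (-5/4 + 3*sqrt(3)/4) - (-5/2) = 5/4 + 3*sqrt(3)/4.

5/4 + 3*sqrt(3)/4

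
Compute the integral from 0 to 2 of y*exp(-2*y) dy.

Integrate by parts once (u = y, dv = exp(-2*y) dy).
An antiderivative is F(y) = (-2*y - 1)*exp(-2*y)/4.
Then F(2) - F(0) = (-5*exp(-4)/4) - (-1/4) = (-5 + exp(4))*exp(-4)/4.

(-5 + exp(4))*exp(-4)/4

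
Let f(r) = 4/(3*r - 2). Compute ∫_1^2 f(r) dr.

An antiderivative is F(r) = 4*log(3*r - 2)/3.
Then F(2) - F(1) = (8*log(2)/3) - (0) = 8*log(2)/3.

8*log(2)/3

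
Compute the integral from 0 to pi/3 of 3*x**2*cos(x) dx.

Integrate by parts twice (u = x^2, dv = 3*cos(x) dx).
An antiderivative is F(x) = 3*x**2*sin(x) + 6*x*cos(x) - 6*sin(x).
Then F(pi/3) - F(0) = (-3*sqrt(3) + sqrt(3)*pi**2/6 + pi) - (0) = -3*sqrt(3) + sqrt(3)*pi**2/6 + pi.

-3*sqrt(3) + sqrt(3)*pi**2/6 + pi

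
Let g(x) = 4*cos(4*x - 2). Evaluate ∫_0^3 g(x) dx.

Let u = 4*x - 2, so du = 4 dx. When x = 0, u = -2; when x = 3, u = 10.
The integral becomes ∫ cos(u) du from -2 to 10, with antiderivative sin(u).
Back in x: F(x) = sin(4*x - 2).
Then F(3) - F(0) = (sin(10)) - (-sin(2)) = sin(10) + sin(2).

sin(10) + sin(2)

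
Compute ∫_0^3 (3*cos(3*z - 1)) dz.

sin(1) + sin(8)

Let u = 3*z - 1, so du = 3 dz. When z = 0, u = -1; when z = 3, u = 8.
The integral becomes ∫ cos(u) du from -1 to 8, with antiderivative sin(u).
Back in z: F(z) = sin(3*z - 1).
Then F(3) - F(0) = (sin(8)) - (-sin(1)) = sin(1) + sin(8).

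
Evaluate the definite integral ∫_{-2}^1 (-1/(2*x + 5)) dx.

An antiderivative is F(x) = -log(2*x + 5)/2.
Then F(1) - F(-2) = (-log(7)/2) - (0) = -log(7)/2.

-log(7)/2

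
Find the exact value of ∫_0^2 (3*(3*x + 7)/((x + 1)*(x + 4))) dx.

Factor the denominator: x**2 + 5*x + 4 = (x + 4)(x + 1).
Partial fractions: 3*(3*x + 7)/((x + 1)*(x + 4)) = 5/(x + 4) + 4/(x + 1).
An antiderivative is F(x) = 4*log(x + 1) + 5*log(x + 4).
Then F(2) - F(0) = (5*log(2) + 9*log(3)) - (10*log(2)) = -5*log(2) + 9*log(3).

-5*log(2) + 9*log(3)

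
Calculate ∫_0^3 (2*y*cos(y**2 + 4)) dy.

sin(13) - sin(4)

Let u = y**2 + 4, so du = 2*y dy. When y = 0, u = 4; when y = 3, u = 13.
The integral becomes ∫ cos(u) du from 4 to 13, with antiderivative sin(u).
Back in y: F(y) = sin(y**2 + 4).
Then F(3) - F(0) = (sin(13)) - (sin(4)) = sin(13) - sin(4).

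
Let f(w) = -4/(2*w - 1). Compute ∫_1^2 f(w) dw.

An antiderivative is F(w) = -2*log(2*w - 1).
Then F(2) - F(1) = (-log(9)) - (0) = -log(9).

-log(9)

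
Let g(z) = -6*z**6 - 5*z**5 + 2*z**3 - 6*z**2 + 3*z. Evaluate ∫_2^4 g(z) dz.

By the power rule, an antiderivative is F(z) = -6*z**7/7 - 5*z**6/6 + z**4/2 - 2*z**3 + 3*z**2/2.
Then F(4) - F(2) = (-366088/21) - (-3466/21) = -120874/7.

-120874/7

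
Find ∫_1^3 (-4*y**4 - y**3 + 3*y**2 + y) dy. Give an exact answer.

-918/5

By the power rule, an antiderivative is F(y) = -4*y**5/5 - y**4/4 + y**3 + y**2/2.
Then F(3) - F(1) = (-3663/20) - (9/20) = -918/5.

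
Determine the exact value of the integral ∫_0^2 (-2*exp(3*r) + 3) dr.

An antiderivative is F(r) = -2*exp(3*r)/3 + 3*r.
Then F(2) - F(0) = (6 - 2*exp(6)/3) - (-2/3) = 20/3 - 2*exp(6)/3.

20/3 - 2*exp(6)/3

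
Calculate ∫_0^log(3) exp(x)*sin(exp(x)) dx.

Let u = exp(x), so du = exp(x) dx. When x = 0, u = 1; when x = log(3), u = 3.
The integral becomes ∫ sin(u) du from 1 to 3, with antiderivative -cos(u).
Back in x: F(x) = -cos(exp(x)).
Then F(log(3)) - F(0) = (-cos(3)) - (-cos(1)) = cos(1) - cos(3).

cos(1) - cos(3)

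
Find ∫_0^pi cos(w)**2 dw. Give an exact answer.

pi/2

Use the identity cos^2(w) = (1 + cos(2*w))/2.
An antiderivative is F(w) = w/2 + sin(2*w)/4.
Then F(pi) - F(0) = (pi/2) - (0) = pi/2.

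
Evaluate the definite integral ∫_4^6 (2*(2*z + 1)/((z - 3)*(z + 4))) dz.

Factor the denominator: z**2 + z - 12 = (z + 4)(z - 3).
Partial fractions: 2*(2*z + 1)/((z - 3)*(z + 4)) = 2/(z + 4) + 2/(z - 3).
An antiderivative is F(z) = 2*log(z - 3) + 2*log(z + 4).
Then F(6) - F(4) = (2*log(2) + 2*log(3) + 2*log(5)) - (log(64)) = -4*log(2) + 2*log(3) + 2*log(5).

-4*log(2) + 2*log(3) + 2*log(5)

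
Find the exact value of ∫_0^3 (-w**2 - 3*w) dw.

-45/2

By the power rule, an antiderivative is F(w) = -w**3/3 - 3*w**2/2.
Then F(3) - F(0) = (-45/2) - (0) = -45/2.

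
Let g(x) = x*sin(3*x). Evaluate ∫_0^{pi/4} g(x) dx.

sqrt(2)*(4 + 3*pi)/72

Integrate by parts once (u = x, dv = sin(3*x) dx).
An antiderivative is F(x) = -x*cos(3*x)/3 + sin(3*x)/9.
Then F(pi/4) - F(0) = (sqrt(2)*(4 + 3*pi)/72) - (0) = sqrt(2)*(4 + 3*pi)/72.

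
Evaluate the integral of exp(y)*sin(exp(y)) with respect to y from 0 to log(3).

cos(1) - cos(3)

Let u = exp(y), so du = exp(y) dy. When y = 0, u = 1; when y = log(3), u = 3.
The integral becomes ∫ sin(u) du from 1 to 3, with antiderivative -cos(u).
Back in y: F(y) = -cos(exp(y)).
Then F(log(3)) - F(0) = (-cos(3)) - (-cos(1)) = cos(1) - cos(3).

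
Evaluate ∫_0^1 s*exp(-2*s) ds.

Integrate by parts once (u = s, dv = exp(-2*s) ds).
An antiderivative is F(s) = (-2*s - 1)*exp(-2*s)/4.
Then F(1) - F(0) = (-3*exp(-2)/4) - (-1/4) = (-3 + exp(2))*exp(-2)/4.

(-3 + exp(2))*exp(-2)/4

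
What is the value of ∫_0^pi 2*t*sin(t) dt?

2*pi

Integrate by parts once (u = t, dv = 2*sin(t) dt).
An antiderivative is F(t) = -2*t*cos(t) + 2*sin(t).
Then F(pi) - F(0) = (2*pi) - (0) = 2*pi.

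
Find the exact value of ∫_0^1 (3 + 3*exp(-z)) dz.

6 - 3*exp(-1)

An antiderivative is F(z) = 3*z - 3*exp(-z).
Then F(1) - F(0) = (3 - 3*exp(-1)) - (-3) = 6 - 3*exp(-1).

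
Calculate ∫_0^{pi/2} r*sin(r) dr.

Integrate by parts once (u = r, dv = sin(r) dr).
An antiderivative is F(r) = -r*cos(r) + sin(r).
Then F(pi/2) - F(0) = (1) - (0) = 1.

1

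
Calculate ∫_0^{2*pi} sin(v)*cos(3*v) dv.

0

Use the identity sin(v)cos(3*v) = [sin(4*v) + sin(-2*v)]/2.
An antiderivative is F(v) = cos(2*v)/4 - cos(4*v)/8.
Then F(2*pi) - F(0) = (1/8) - (1/8) = 0.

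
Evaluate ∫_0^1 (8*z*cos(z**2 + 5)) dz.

Let u = z**2 + 5, so du = 2*z dz. When z = 0, u = 5; when z = 1, u = 6.
The integral becomes 4·∫ cos(u) du from 5 to 6, with antiderivative 4*sin(u).
Back in z: F(z) = 4*sin(z**2 + 5).
Then F(1) - F(0) = (4*sin(6)) - (4*sin(5)) = 4*sin(6) - 4*sin(5).

4*sin(6) - 4*sin(5)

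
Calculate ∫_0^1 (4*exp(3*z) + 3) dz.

An antiderivative is F(z) = 4*exp(3*z)/3 + 3*z.
Then F(1) - F(0) = (3 + 4*exp(3)/3) - (4/3) = 5/3 + 4*exp(3)/3.

5/3 + 4*exp(3)/3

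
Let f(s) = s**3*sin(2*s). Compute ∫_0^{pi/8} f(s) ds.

Integrate by parts 3 times (u = s^3, dv = sin(2*s) ds).
An antiderivative is F(s) = -s**3*cos(2*s)/2 + 3*s**2*sin(2*s)/4 + 3*s*cos(2*s)/4 - 3*sin(2*s)/8.
Then F(pi/8) - F(0) = (sqrt(2)*(-384 - pi**3 + 12*pi**2 + 96*pi)/2048) - (0) = sqrt(2)*(-384 - pi**3 + 12*pi**2 + 96*pi)/2048.

sqrt(2)*(-384 - pi**3 + 12*pi**2 + 96*pi)/2048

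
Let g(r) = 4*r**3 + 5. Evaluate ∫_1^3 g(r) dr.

By the power rule, an antiderivative is F(r) = r**4 + 5*r.
Then F(3) - F(1) = (96) - (6) = 90.

90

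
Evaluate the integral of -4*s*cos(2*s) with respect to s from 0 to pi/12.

-sqrt(3)/2 - pi/12 + 1

Integrate by parts once (u = s, dv = -4*cos(2*s) ds).
An antiderivative is F(s) = -2*s*sin(2*s) - cos(2*s).
Then F(pi/12) - F(0) = (-sqrt(3)/2 - pi/12) - (-1) = -sqrt(3)/2 - pi/12 + 1.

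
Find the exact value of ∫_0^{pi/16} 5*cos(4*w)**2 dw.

Use the identity cos^2(4*w) = (1 + cos(8*w))/2.
An antiderivative is F(w) = 5*w/2 + 5*sin(8*w)/16.
Then F(pi/16) - F(0) = (5/16 + 5*pi/32) - (0) = 5/16 + 5*pi/32.

5/16 + 5*pi/32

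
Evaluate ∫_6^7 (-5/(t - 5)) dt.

An antiderivative is F(t) = -5*log(t - 5).
Then F(7) - F(6) = (-log(32)) - (0) = -log(32).

-log(32)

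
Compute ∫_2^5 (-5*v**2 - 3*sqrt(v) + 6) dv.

-177 - 10*sqrt(5) + 4*sqrt(2)

By the power rule, an antiderivative is F(v) = -2*v**(3/2) - 5*v**3/3 + 6*v.
Then F(5) - F(2) = (-535/3 - 10*sqrt(5)) - (-4*sqrt(2) - 4/3) = -177 - 10*sqrt(5) + 4*sqrt(2).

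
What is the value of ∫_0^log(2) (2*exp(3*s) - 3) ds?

14/3 - log(8)

An antiderivative is F(s) = 2*exp(3*s)/3 - 3*s.
Then F(log(2)) - F(0) = (16/3 - log(8)) - (2/3) = 14/3 - log(8).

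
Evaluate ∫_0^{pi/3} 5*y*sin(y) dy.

-5*pi/6 + 5*sqrt(3)/2

Integrate by parts once (u = y, dv = 5*sin(y) dy).
An antiderivative is F(y) = -5*y*cos(y) + 5*sin(y).
Then F(pi/3) - F(0) = (-5*pi/6 + 5*sqrt(3)/2) - (0) = -5*pi/6 + 5*sqrt(3)/2.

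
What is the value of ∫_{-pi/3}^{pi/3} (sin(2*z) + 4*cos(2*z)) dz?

2*sqrt(3)

An antiderivative is F(z) = 2*sin(2*z) - cos(2*z)/2.
Then F(pi/3) - F(-pi/3) = (1/4 + sqrt(3)) - (1/4 - sqrt(3)) = 2*sqrt(3).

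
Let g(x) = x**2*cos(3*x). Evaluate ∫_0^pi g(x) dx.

-2*pi/9

Integrate by parts twice (u = x^2, dv = cos(3*x) dx).
An antiderivative is F(x) = x**2*sin(3*x)/3 + 2*x*cos(3*x)/9 - 2*sin(3*x)/27.
Then F(pi) - F(0) = (-2*pi/9) - (0) = -2*pi/9.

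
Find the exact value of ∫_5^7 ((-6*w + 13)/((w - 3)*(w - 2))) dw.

-5*log(2) - log(5) + log(3)

Factor the denominator: w**2 - 5*w + 6 = (w - 2)(w - 3).
Partial fractions: (-6*w + 13)/((w - 3)*(w - 2)) = -1/(w - 2) - 5/(w - 3).
An antiderivative is F(w) = -5*log(w - 3) - log(w - 2).
Then F(7) - F(5) = (-10*log(2) - log(5)) - (-log(96)) = -5*log(2) - log(5) + log(3).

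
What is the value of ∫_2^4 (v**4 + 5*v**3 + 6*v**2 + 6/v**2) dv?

6119/10

By the power rule, an antiderivative is F(v) = v**5/5 + 5*v**4/4 + 2*v**3 - 6/v.
Then F(4) - F(2) = (6513/10) - (197/5) = 6119/10.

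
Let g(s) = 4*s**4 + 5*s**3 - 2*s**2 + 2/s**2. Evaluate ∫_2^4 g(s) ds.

31703/30

By the power rule, an antiderivative is F(s) = 4*s**5/5 + 5*s**4/4 - 2*s**3/3 - 2/s.
Then F(4) - F(2) = (32881/30) - (589/15) = 31703/30.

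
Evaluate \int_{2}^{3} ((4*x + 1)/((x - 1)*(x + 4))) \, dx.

Factor the denominator: x**2 + 3*x - 4 = (x + 4)(x - 1).
Partial fractions: (4*x + 1)/((x - 1)*(x + 4)) = 3/(x + 4) + 1/(x - 1).
An antiderivative is F(x) = log(x - 1) + 3*log(x + 4).
Then F(3) - F(2) = (log(2) + 3*log(7)) - (3*log(2) + 3*log(3)) = -3*log(3) - 2*log(2) + 3*log(7).

-3*log(3) - 2*log(2) + 3*log(7)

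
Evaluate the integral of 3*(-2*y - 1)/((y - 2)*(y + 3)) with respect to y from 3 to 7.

-6*log(5) + 3*log(3)

Factor the denominator: y**2 + y - 6 = (y + 3)(y - 2).
Partial fractions: 3*(-2*y - 1)/((y - 2)*(y + 3)) = -3/(y + 3) - 3/(y - 2).
An antiderivative is F(y) = -3*log(y - 2) - 3*log(y + 3).
Then F(7) - F(3) = (-6*log(5) - 3*log(2)) - (-3*log(3) - 3*log(2)) = -6*log(5) + 3*log(3).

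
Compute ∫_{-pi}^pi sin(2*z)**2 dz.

pi

Use the identity sin^2(2*z) = (1 - cos(4*z))/2.
An antiderivative is F(z) = z/2 - sin(4*z)/8.
Then F(pi) - F(-pi) = (pi/2) - (-pi/2) = pi.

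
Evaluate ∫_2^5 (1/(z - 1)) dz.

log(4)

An antiderivative is F(z) = log(z - 1).
Then F(5) - F(2) = (log(4)) - (0) = log(4).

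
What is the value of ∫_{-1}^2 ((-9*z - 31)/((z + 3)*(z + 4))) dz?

Factor the denominator: z**2 + 7*z + 12 = (z + 4)(z + 3).
Partial fractions: (-9*z - 31)/((z + 3)*(z + 4)) = -5/(z + 4) - 4/(z + 3).
An antiderivative is F(z) = -4*log(z + 3) - 5*log(z + 4).
Then F(2) - F(-1) = (-4*log(5) - 5*log(3) - 5*log(2)) - (-5*log(3) - 4*log(2)) = -4*log(5) - log(2).

-4*log(5) - log(2)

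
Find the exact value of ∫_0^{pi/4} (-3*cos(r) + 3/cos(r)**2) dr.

An antiderivative is F(r) = -3*sin(r) + 3*tan(r).
Then F(pi/4) - F(0) = (3 - 3*sqrt(2)/2) - (0) = 3 - 3*sqrt(2)/2.

3 - 3*sqrt(2)/2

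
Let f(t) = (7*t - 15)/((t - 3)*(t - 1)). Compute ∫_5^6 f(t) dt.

Factor the denominator: t**2 - 4*t + 3 = (t - 1)(t - 3).
Partial fractions: (7*t - 15)/((t - 3)*(t - 1)) = 4/(t - 1) + 3/(t - 3).
An antiderivative is F(t) = 3*log(t - 3) + 4*log(t - 1).
Then F(6) - F(5) = (3*log(3) + 4*log(5)) - (11*log(2)) = -11*log(2) + 3*log(3) + 4*log(5).

-11*log(2) + 3*log(3) + 4*log(5)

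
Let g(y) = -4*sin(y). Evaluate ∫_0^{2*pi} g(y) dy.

An antiderivative is F(y) = 4*cos(y).
Then F(2*pi) - F(0) = (4) - (4) = 0.

0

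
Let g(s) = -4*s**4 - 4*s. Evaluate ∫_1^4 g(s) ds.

-4242/5

By the power rule, an antiderivative is F(s) = -4*s**5/5 - 2*s**2.
Then F(4) - F(1) = (-4256/5) - (-14/5) = -4242/5.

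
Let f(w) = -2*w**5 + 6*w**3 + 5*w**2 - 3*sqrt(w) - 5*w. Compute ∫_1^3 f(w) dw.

-292/3 - 6*sqrt(3)

By the power rule, an antiderivative is F(w) = -w**6/3 + 3*w**4/2 - 2*w**(3/2) + 5*w**3/3 - 5*w**2/2.
Then F(3) - F(1) = (-99 - 6*sqrt(3)) - (-5/3) = -292/3 - 6*sqrt(3).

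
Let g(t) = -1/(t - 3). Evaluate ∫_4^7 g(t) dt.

An antiderivative is F(t) = -log(t - 3).
Then F(7) - F(4) = (-log(4)) - (0) = -log(4).

-log(4)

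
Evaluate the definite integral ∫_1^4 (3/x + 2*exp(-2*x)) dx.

-exp(-8) + exp(-2) + 6*log(2)

An antiderivative is F(x) = 3*log(x) - exp(-2*x).
Then F(4) - F(1) = (-exp(-8) + 6*log(2)) - (-exp(-2)) = -exp(-8) + exp(-2) + 6*log(2).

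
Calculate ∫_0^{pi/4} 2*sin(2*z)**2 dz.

pi/4

Use the identity sin^2(2*z) = (1 - cos(4*z))/2.
An antiderivative is F(z) = z - sin(4*z)/4.
Then F(pi/4) - F(0) = (pi/4) - (0) = pi/4.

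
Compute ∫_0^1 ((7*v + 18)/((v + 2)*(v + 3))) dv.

log(12)

Factor the denominator: v**2 + 5*v + 6 = (v + 3)(v + 2).
Partial fractions: (7*v + 18)/((v + 2)*(v + 3)) = 3/(v + 3) + 4/(v + 2).
An antiderivative is F(v) = 4*log(v + 2) + 3*log(v + 3).
Then F(1) - F(0) = (6*log(2) + 4*log(3)) - (4*log(2) + 3*log(3)) = log(12).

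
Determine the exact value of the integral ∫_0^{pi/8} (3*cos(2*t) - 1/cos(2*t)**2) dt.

An antiderivative is F(t) = 3*sin(2*t)/2 - tan(2*t)/2.
Then F(pi/8) - F(0) = (-1/2 + 3*sqrt(2)/4) - (0) = -1/2 + 3*sqrt(2)/4.

-1/2 + 3*sqrt(2)/4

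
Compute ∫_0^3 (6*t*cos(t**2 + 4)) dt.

3*sin(13) - 3*sin(4)

Let u = t**2 + 4, so du = 2*t dt. When t = 0, u = 4; when t = 3, u = 13.
The integral becomes 3·∫ cos(u) du from 4 to 13, with antiderivative 3*sin(u).
Back in t: F(t) = 3*sin(t**2 + 4).
Then F(3) - F(0) = (3*sin(13)) - (3*sin(4)) = 3*sin(13) - 3*sin(4).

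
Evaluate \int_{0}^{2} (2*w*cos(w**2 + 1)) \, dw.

sin(5) - sin(1)

Let u = w**2 + 1, so du = 2*w dw. When w = 0, u = 1; when w = 2, u = 5.
The integral becomes ∫ cos(u) du from 1 to 5, with antiderivative sin(u).
Back in w: F(w) = sin(w**2 + 1).
Then F(2) - F(0) = (sin(5)) - (sin(1)) = sin(5) - sin(1).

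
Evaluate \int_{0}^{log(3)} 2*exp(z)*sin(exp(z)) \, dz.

2*cos(1) - 2*cos(3)

Let u = exp(z), so du = exp(z) dz. When z = 0, u = 1; when z = log(3), u = 3.
The integral becomes 2·∫ sin(u) du from 1 to 3, with antiderivative -2*cos(u).
Back in z: F(z) = -2*cos(exp(z)).
Then F(log(3)) - F(0) = (-2*cos(3)) - (-2*cos(1)) = 2*cos(1) - 2*cos(3).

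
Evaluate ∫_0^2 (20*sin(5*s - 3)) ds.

4*cos(3) - 4*cos(7)

Let u = 5*s - 3, so du = 5 ds. When s = 0, u = -3; when s = 2, u = 7.
The integral becomes 4·∫ sin(u) du from -3 to 7, with antiderivative -4*cos(u).
Back in s: F(s) = -4*cos(5*s - 3).
Then F(2) - F(0) = (-4*cos(7)) - (-4*cos(3)) = 4*cos(3) - 4*cos(7).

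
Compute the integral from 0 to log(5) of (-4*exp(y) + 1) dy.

-16 + log(5)

An antiderivative is F(y) = y - 4*exp(y).
Then F(log(5)) - F(0) = (-20 + log(5)) - (-4) = -16 + log(5).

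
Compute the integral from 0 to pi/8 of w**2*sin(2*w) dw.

Integrate by parts twice (u = w^2, dv = sin(2*w) dw).
An antiderivative is F(w) = -w**2*cos(2*w)/2 + w*sin(2*w)/2 + cos(2*w)/4.
Then F(pi/8) - F(0) = (sqrt(2)*(-pi**2 + 8*pi + 32)/256) - (1/4) = -1/4 - sqrt(2)*pi**2/256 + sqrt(2)*pi/32 + sqrt(2)/8.

-1/4 - sqrt(2)*pi**2/256 + sqrt(2)*pi/32 + sqrt(2)/8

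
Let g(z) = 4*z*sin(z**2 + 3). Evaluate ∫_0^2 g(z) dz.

2*cos(3) - 2*cos(7)

Let u = z**2 + 3, so du = 2*z dz. When z = 0, u = 3; when z = 2, u = 7.
The integral becomes 2·∫ sin(u) du from 3 to 7, with antiderivative -2*cos(u).
Back in z: F(z) = -2*cos(z**2 + 3).
Then F(2) - F(0) = (-2*cos(7)) - (-2*cos(3)) = 2*cos(3) - 2*cos(7).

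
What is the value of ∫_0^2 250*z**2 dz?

Let u = 5*z, so du = 5 dz. When z = 0, u = 0; when z = 2, u = 10.
The integral becomes 2·∫ u**2 du from 0 to 10, with antiderivative 2*u**3/3.
Back in z: F(z) = 250*z**3/3.
Then F(2) - F(0) = (2000/3) - (0) = 2000/3.

2000/3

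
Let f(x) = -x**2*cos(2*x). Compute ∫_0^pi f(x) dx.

-pi/2

Integrate by parts twice (u = x^2, dv = -cos(2*x) dx).
An antiderivative is F(x) = -x**2*sin(2*x)/2 - x*cos(2*x)/2 + sin(2*x)/4.
Then F(pi) - F(0) = (-pi/2) - (0) = -pi/2.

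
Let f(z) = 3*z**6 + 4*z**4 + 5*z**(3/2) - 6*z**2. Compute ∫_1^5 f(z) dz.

By the power rule, an antiderivative is F(z) = 3*z**7/7 + 2*z**(5/2) + 4*z**5/5 - 2*z**3.
Then F(5) - F(1) = (50*sqrt(5) + 250125/7) - (43/35) = 50*sqrt(5) + 1250582/35.

50*sqrt(5) + 1250582/35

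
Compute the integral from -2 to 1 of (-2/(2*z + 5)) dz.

-log(7)

An antiderivative is F(z) = -log(2*z + 5).
Then F(1) - F(-2) = (-log(7)) - (0) = -log(7).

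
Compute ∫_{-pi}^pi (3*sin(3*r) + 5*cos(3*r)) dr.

An antiderivative is F(r) = 5*sin(3*r)/3 - cos(3*r).
Then F(pi) - F(-pi) = (1) - (1) = 0.

0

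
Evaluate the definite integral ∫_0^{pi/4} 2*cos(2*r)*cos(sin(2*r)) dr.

Let u = sin(2*r), so du = 2*cos(2*r) dr. When r = 0, u = 0; when r = pi/4, u = 1.
The integral becomes ∫ cos(u) du from 0 to 1, with antiderivative sin(u).
Back in r: F(r) = sin(sin(2*r)).
Then F(pi/4) - F(0) = (sin(1)) - (0) = sin(1).

sin(1)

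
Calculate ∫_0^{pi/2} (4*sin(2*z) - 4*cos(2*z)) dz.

4

An antiderivative is F(z) = -2*sin(2*z) - 2*cos(2*z).
Then F(pi/2) - F(0) = (2) - (-2) = 4.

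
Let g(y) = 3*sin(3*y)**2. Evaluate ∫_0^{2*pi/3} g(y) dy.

Use the identity sin^2(3*y) = (1 - cos(6*y))/2.
An antiderivative is F(y) = 3*y/2 - sin(6*y)/4.
Then F(2*pi/3) - F(0) = (pi) - (0) = pi.

pi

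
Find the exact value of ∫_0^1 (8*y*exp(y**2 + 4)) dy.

-4*(1 - exp(1))*exp(4)

Let u = y**2 + 4, so du = 2*y dy. When y = 0, u = 4; when y = 1, u = 5.
The integral becomes 4·∫ exp(u) du from 4 to 5, with antiderivative 4*exp(u).
Back in y: F(y) = 4*exp(y**2 + 4).
Then F(1) - F(0) = (4*exp(5)) - (4*exp(4)) = -4*(1 - exp(1))*exp(4).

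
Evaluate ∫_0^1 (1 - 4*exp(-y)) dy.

-3 + 4*exp(-1)

An antiderivative is F(y) = y + 4*exp(-y).
Then F(1) - F(0) = (1 + 4*exp(-1)) - (4) = -3 + 4*exp(-1).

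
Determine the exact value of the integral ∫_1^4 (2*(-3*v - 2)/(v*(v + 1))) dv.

-6*log(2) - 2*log(5)

Factor the denominator: v**2 + v = (v + 1)v.
Partial fractions: 2*(-3*v - 2)/(v*(v + 1)) = -2/(v + 1) - 4/v.
An antiderivative is F(v) = -4*log(v) - 2*log(v + 1).
Then F(4) - F(1) = (-8*log(2) - 2*log(5)) - (-log(4)) = -6*log(2) - 2*log(5).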